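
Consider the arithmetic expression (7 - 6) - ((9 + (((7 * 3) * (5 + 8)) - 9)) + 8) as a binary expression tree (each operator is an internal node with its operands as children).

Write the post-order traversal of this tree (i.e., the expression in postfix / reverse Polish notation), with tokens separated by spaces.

Post-order on an expression tree gives postfix notation: for each operator, emit left operand, right operand, then the operator.

7 6 - 9 7 3 * 5 8 + * 9 - + 8 + -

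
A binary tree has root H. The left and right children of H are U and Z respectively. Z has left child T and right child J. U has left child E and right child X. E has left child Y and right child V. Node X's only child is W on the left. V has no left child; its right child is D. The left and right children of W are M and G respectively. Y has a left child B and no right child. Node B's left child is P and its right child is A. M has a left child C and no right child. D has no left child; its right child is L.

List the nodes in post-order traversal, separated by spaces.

P A B Y L D V E C M G W X U T J Z H

Post-order visits the left subtree, then the right subtree, then the node.
At H: go left to U.
  At U: go left to E.
    At E: go left to Y.
      At Y: go left to B.
        At B: go left to P.
          P is a leaf — visit P.
        At B: go right to A.
          A is a leaf — visit A.
        Visit B.
      At Y: no right child.
      Visit Y.
    At E: go right to V.
      At V: no left child.
      At V: go right to D.
        At D: no left child.
        At D: go right to L.
          L is a leaf — visit L.
        Visit D.
      Visit V.
    Visit E.
  At U: go right to X.
    At X: go left to W.
      At W: go left to M.
        At M: go left to C.
          C is a leaf — visit C.
        At M: no right child.
        Visit M.
      At W: go right to G.
        G is a leaf — visit G.
      Visit W.
    At X: no right child.
    Visit X.
  Visit U.
At H: go right to Z.
  At Z: go left to T.
    T is a leaf — visit T.
  At Z: go right to J.
    J is a leaf — visit J.
  Visit Z.
Visit H.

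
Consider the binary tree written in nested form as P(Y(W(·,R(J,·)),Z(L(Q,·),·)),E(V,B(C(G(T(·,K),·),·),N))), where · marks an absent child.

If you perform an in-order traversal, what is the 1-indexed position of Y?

4

In-order visits the left subtree, then the node, then the right subtree.
At P: go left to Y.
  At Y: go left to W.
    At W: no left child.
    Visit W.
    At W: go right to R.
      At R: go left to J.
        J is a leaf — visit J.
      Visit R.
      At R: no right child.
  Visit Y.
  At Y: go right to Z.
    At Z: go left to L.
      At L: go left to Q.
        Q is a leaf — visit Q.
      Visit L.
      At L: no right child.
    Visit Z.
    At Z: no right child.
Visit P.
At P: go right to E.
  At E: go left to V.
    V is a leaf — visit V.
  Visit E.
  At E: go right to B.
    At B: go left to C.
      At C: go left to G.
        At G: go left to T.
          At T: no left child.
          Visit T.
          At T: go right to K.
            K is a leaf — visit K.
        Visit G.
        At G: no right child.
      Visit C.
      At C: no right child.
    Visit B.
    At B: go right to N.
      N is a leaf — visit N.
Full in-order sequence: W, J, R, Y, Q, L, Z, P, V, E, T, K, G, C, B, N.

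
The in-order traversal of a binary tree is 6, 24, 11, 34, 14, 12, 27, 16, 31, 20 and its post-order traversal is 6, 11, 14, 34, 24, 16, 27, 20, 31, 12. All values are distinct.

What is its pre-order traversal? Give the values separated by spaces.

12 24 6 34 11 14 31 27 16 20

The last element of post-order is the root; it splits in-order into left and right subtrees.
Root 12: left subtree has 5 nodes {6, 24, 11, 34, 14}, right has 4 {27, 16, 31, 20}.
  Root 24: left subtree has 1 node {6}, right has 3 {11, 34, 14}.
    Root 34: left subtree has 1 node {11}, right has 1 {14}.
  Root 31: left subtree has 2 nodes {27, 16}, right has 1 {20}.
    Root 27: left subtree has 0 nodes { }, right has 1 {16}.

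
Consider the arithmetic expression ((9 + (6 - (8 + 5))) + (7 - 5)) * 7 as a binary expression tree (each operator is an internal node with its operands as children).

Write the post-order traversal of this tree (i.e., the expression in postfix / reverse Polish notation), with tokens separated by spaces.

Post-order on an expression tree gives postfix notation: for each operator, emit left operand, right operand, then the operator.

9 6 8 5 + - + 7 5 - + 7 *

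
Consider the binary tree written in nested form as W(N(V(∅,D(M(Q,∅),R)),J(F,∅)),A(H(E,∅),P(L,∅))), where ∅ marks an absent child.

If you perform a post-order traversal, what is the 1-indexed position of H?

10

Post-order visits the left subtree, then the right subtree, then the node.
At W: go left to N.
  At N: go left to V.
    At V: no left child.
    At V: go right to D.
      At D: go left to M.
        At M: go left to Q.
          Q is a leaf — visit Q.
        At M: no right child.
        Visit M.
      At D: go right to R.
        R is a leaf — visit R.
      Visit D.
    Visit V.
  At N: go right to J.
    At J: go left to F.
      F is a leaf — visit F.
    At J: no right child.
    Visit J.
  Visit N.
At W: go right to A.
  At A: go left to H.
    At H: go left to E.
      E is a leaf — visit E.
    At H: no right child.
    Visit H.
  At A: go right to P.
    At P: go left to L.
      L is a leaf — visit L.
    At P: no right child.
    Visit P.
  Visit A.
Visit W.
Full post-order sequence: Q, M, R, D, V, F, J, N, E, H, L, P, A, W.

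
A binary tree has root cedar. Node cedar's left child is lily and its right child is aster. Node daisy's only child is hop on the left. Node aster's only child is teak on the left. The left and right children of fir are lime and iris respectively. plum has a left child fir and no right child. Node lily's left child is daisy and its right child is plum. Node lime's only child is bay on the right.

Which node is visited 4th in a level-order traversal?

daisy

Level-order visits nodes level by level from the root, left to right within each level.
Level 0: cedar
Level 1: lily, aster
Level 2: daisy, plum, teak
Level 3: hop, fir
Level 4: lime, iris
Level 5: bay
Full level-order sequence: cedar, lily, aster, daisy, plum, teak, hop, fir, lime, iris, bay.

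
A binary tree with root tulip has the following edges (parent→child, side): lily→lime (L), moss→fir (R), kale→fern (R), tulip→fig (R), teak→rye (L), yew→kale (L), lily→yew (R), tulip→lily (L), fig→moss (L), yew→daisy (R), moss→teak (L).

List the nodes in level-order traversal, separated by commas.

Level-order visits nodes level by level from the root, left to right within each level.
Level 0: tulip
Level 1: lily, fig
Level 2: lime, yew, moss
Level 3: kale, daisy, teak, fir
Level 4: fern, rye

tulip, lily, fig, lime, yew, moss, kale, daisy, teak, fir, fern, rye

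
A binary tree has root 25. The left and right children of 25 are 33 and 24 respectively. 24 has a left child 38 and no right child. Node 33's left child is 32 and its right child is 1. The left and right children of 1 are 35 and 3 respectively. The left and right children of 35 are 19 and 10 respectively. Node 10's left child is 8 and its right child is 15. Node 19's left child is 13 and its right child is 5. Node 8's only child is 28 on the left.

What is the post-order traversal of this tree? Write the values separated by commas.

Post-order visits the left subtree, then the right subtree, then the node.
At 25: go left to 33.
  At 33: go left to 32.
    32 is a leaf — visit 32.
  At 33: go right to 1.
    At 1: go left to 35.
      At 35: go left to 19.
        At 19: go left to 13.
          13 is a leaf — visit 13.
        At 19: go right to 5.
          5 is a leaf — visit 5.
        Visit 19.
      At 35: go right to 10.
        At 10: go left to 8.
          At 8: go left to 28.
            28 is a leaf — visit 28.
          At 8: no right child.
          Visit 8.
        At 10: go right to 15.
          15 is a leaf — visit 15.
        Visit 10.
      Visit 35.
    At 1: go right to 3.
      3 is a leaf — visit 3.
    Visit 1.
  Visit 33.
At 25: go right to 24.
  At 24: go left to 38.
    38 is a leaf — visit 38.
  At 24: no right child.
  Visit 24.
Visit 25.

32, 13, 5, 19, 28, 8, 15, 10, 35, 3, 1, 33, 38, 24, 25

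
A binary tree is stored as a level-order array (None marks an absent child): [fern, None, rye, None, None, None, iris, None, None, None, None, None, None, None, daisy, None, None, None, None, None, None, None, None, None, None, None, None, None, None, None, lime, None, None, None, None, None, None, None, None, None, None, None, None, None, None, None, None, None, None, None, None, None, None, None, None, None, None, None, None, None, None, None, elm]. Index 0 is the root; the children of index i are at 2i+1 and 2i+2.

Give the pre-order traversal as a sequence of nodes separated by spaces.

fern rye iris daisy lime elm

Pre-order visits the node, then its left subtree, then its right subtree.
Visit fern.
At fern: no left child.
At fern: go right to rye.
  Visit rye.
  At rye: no left child.
  At rye: go right to iris.
    Visit iris.
    At iris: no left child.
    At iris: go right to daisy.
      Visit daisy.
      At daisy: no left child.
      At daisy: go right to lime.
        Visit lime.
        At lime: no left child.
        At lime: go right to elm.
          elm is a leaf — visit elm.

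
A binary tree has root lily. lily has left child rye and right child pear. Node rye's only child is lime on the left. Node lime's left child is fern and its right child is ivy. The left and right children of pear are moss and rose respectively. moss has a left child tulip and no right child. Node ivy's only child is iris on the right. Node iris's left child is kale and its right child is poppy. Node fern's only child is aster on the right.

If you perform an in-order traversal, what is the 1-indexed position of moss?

In-order visits the left subtree, then the node, then the right subtree.
At lily: go left to rye.
  At rye: go left to lime.
    At lime: go left to fern.
      At fern: no left child.
      Visit fern.
      At fern: go right to aster.
        aster is a leaf — visit aster.
    Visit lime.
    At lime: go right to ivy.
      At ivy: no left child.
      Visit ivy.
      At ivy: go right to iris.
        At iris: go left to kale.
          kale is a leaf — visit kale.
        Visit iris.
        At iris: go right to poppy.
          poppy is a leaf — visit poppy.
  Visit rye.
  At rye: no right child.
Visit lily.
At lily: go right to pear.
  At pear: go left to moss.
    At moss: go left to tulip.
      tulip is a leaf — visit tulip.
    Visit moss.
    At moss: no right child.
  Visit pear.
  At pear: go right to rose.
    rose is a leaf — visit rose.
Full in-order sequence: fern, aster, lime, ivy, kale, iris, poppy, rye, lily, tulip, moss, pear, rose.

11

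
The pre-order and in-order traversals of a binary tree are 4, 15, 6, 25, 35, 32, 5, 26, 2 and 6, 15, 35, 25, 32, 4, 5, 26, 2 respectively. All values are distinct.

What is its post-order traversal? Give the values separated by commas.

6, 35, 32, 25, 15, 2, 26, 5, 4

The first element of pre-order is the root; it splits in-order into left and right subtrees.
Root 4: left subtree has 5 nodes {6, 15, 35, 25, 32}, right has 3 {5, 26, 2}.
  Root 15: left subtree has 1 node {6}, right has 3 {35, 25, 32}.
    Root 25: left subtree has 1 node {35}, right has 1 {32}.
  Root 5: left subtree has 0 nodes { }, right has 2 {26, 2}.
    Root 26: left subtree has 0 nodes { }, right has 1 {2}.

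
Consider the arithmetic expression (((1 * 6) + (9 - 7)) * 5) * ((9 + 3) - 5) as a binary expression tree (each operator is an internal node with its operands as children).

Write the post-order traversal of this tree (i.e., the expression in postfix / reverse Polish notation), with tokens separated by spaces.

1 6 * 9 7 - + 5 * 9 3 + 5 - *

Post-order on an expression tree gives postfix notation: for each operator, emit left operand, right operand, then the operator.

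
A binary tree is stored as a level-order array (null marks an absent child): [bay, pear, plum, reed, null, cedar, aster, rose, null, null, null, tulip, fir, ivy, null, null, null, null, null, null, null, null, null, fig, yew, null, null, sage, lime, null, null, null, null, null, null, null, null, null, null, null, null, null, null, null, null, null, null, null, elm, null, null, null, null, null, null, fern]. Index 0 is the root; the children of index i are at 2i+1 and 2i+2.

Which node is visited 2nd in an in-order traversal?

In-order visits the left subtree, then the node, then the right subtree.
At bay: go left to pear.
  At pear: go left to reed.
    At reed: go left to rose.
      rose is a leaf — visit rose.
    Visit reed.
    At reed: no right child.
  Visit pear.
  At pear: no right child.
Visit bay.
At bay: go right to plum.
  At plum: go left to cedar.
    At cedar: go left to tulip.
      At tulip: go left to fig.
        At fig: no left child.
        Visit fig.
        At fig: go right to elm.
          elm is a leaf — visit elm.
      Visit tulip.
      At tulip: go right to yew.
        yew is a leaf — visit yew.
    Visit cedar.
    At cedar: go right to fir.
      fir is a leaf — visit fir.
  Visit plum.
  At plum: go right to aster.
    At aster: go left to ivy.
      At ivy: go left to sage.
        At sage: go left to fern.
          fern is a leaf — visit fern.
        Visit sage.
        At sage: no right child.
      Visit ivy.
      At ivy: go right to lime.
        lime is a leaf — visit lime.
    Visit aster.
    At aster: no right child.
Full in-order sequence: rose, reed, pear, bay, fig, elm, tulip, yew, cedar, fir, plum, fern, sage, ivy, lime, aster.

reed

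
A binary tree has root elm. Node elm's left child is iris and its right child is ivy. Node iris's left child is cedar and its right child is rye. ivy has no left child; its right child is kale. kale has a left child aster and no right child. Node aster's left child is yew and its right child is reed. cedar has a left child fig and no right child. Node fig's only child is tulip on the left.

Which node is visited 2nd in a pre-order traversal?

Pre-order visits the node, then its left subtree, then its right subtree.
Visit elm.
At elm: go left to iris.
  Visit iris.
  At iris: go left to cedar.
    Visit cedar.
    At cedar: go left to fig.
      Visit fig.
      At fig: go left to tulip.
        tulip is a leaf — visit tulip.
      At fig: no right child.
    At cedar: no right child.
  At iris: go right to rye.
    rye is a leaf — visit rye.
At elm: go right to ivy.
  Visit ivy.
  At ivy: no left child.
  At ivy: go right to kale.
    Visit kale.
    At kale: go left to aster.
      Visit aster.
      At aster: go left to yew.
        yew is a leaf — visit yew.
      At aster: go right to reed.
        reed is a leaf — visit reed.
    At kale: no right child.
Full pre-order sequence: elm, iris, cedar, fig, tulip, rye, ivy, kale, aster, yew, reed.

iris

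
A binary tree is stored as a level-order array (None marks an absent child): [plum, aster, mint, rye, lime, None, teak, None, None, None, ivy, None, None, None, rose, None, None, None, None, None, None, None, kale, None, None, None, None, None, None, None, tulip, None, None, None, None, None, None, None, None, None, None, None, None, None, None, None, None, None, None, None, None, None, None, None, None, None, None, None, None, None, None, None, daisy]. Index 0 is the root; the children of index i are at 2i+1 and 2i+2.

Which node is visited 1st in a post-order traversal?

rye

Post-order visits the left subtree, then the right subtree, then the node.
At plum: go left to aster.
  At aster: go left to rye.
    rye is a leaf — visit rye.
  At aster: go right to lime.
    At lime: no left child.
    At lime: go right to ivy.
      At ivy: no left child.
      At ivy: go right to kale.
        kale is a leaf — visit kale.
      Visit ivy.
    Visit lime.
  Visit aster.
At plum: go right to mint.
  At mint: no left child.
  At mint: go right to teak.
    At teak: no left child.
    At teak: go right to rose.
      At rose: no left child.
      At rose: go right to tulip.
        At tulip: no left child.
        At tulip: go right to daisy.
          daisy is a leaf — visit daisy.
        Visit tulip.
      Visit rose.
    Visit teak.
  Visit mint.
Visit plum.
Full post-order sequence: rye, kale, ivy, lime, aster, daisy, tulip, rose, teak, mint, plum.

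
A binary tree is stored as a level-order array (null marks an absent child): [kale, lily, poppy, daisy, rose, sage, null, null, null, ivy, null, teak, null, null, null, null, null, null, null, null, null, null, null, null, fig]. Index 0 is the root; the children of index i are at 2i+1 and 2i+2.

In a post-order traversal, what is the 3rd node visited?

Post-order visits the left subtree, then the right subtree, then the node.
At kale: go left to lily.
  At lily: go left to daisy.
    daisy is a leaf — visit daisy.
  At lily: go right to rose.
    At rose: go left to ivy.
      ivy is a leaf — visit ivy.
    At rose: no right child.
    Visit rose.
  Visit lily.
At kale: go right to poppy.
  At poppy: go left to sage.
    At sage: go left to teak.
      At teak: no left child.
      At teak: go right to fig.
        fig is a leaf — visit fig.
      Visit teak.
    At sage: no right child.
    Visit sage.
  At poppy: no right child.
  Visit poppy.
Visit kale.
Full post-order sequence: daisy, ivy, rose, lily, fig, teak, sage, poppy, kale.

rose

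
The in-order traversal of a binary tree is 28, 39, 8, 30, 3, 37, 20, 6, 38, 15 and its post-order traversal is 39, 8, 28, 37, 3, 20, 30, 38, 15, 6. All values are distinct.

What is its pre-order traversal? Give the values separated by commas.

6, 30, 28, 8, 39, 20, 3, 37, 15, 38

The last element of post-order is the root; it splits in-order into left and right subtrees.
Root 6: left subtree has 7 nodes {28, 39, 8, 30, 3, 37, 20}, right has 2 {38, 15}.
  Root 30: left subtree has 3 nodes {28, 39, 8}, right has 3 {3, 37, 20}.
    Root 28: left subtree has 0 nodes { }, right has 2 {39, 8}.
      Root 8: left subtree has 1 node {39}, right has 0 { }.
    Root 20: left subtree has 2 nodes {3, 37}, right has 0 { }.
      Root 3: left subtree has 0 nodes { }, right has 1 {37}.
  Root 15: left subtree has 1 node {38}, right has 0 { }.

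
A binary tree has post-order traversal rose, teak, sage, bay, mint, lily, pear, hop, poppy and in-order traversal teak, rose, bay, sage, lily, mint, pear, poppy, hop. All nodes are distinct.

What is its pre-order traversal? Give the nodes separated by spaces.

poppy pear lily bay teak rose sage mint hop

The last element of post-order is the root; it splits in-order into left and right subtrees.
Root poppy: left subtree has 7 nodes {teak, rose, bay, sage, lily, mint, pear}, right has 1 {hop}.
  Root pear: left subtree has 6 nodes {teak, rose, bay, sage, lily, mint}, right has 0 { }.
    Root lily: left subtree has 4 nodes {teak, rose, bay, sage}, right has 1 {mint}.
      Root bay: left subtree has 2 nodes {teak, rose}, right has 1 {sage}.
        Root teak: left subtree has 0 nodes { }, right has 1 {rose}.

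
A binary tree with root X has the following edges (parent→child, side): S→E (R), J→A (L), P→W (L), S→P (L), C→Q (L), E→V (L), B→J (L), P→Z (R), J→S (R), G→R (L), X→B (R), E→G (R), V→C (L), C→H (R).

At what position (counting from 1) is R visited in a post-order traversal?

Post-order visits the left subtree, then the right subtree, then the node.
At X: no left child.
At X: go right to B.
  At B: go left to J.
    At J: go left to A.
      A is a leaf — visit A.
    At J: go right to S.
      At S: go left to P.
        At P: go left to W.
          W is a leaf — visit W.
        At P: go right to Z.
          Z is a leaf — visit Z.
        Visit P.
      At S: go right to E.
        At E: go left to V.
          At V: go left to C.
            At C: go left to Q.
              Q is a leaf — visit Q.
            At C: go right to H.
              H is a leaf — visit H.
            Visit C.
          At V: no right child.
          Visit V.
        At E: go right to G.
          At G: go left to R.
            R is a leaf — visit R.
          At G: no right child.
          Visit G.
        Visit E.
      Visit S.
    Visit J.
  At B: no right child.
  Visit B.
Visit X.
Full post-order sequence: A, W, Z, P, Q, H, C, V, R, G, E, S, J, B, X.

9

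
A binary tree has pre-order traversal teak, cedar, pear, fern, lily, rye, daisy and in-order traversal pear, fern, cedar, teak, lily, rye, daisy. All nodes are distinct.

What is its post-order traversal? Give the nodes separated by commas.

fern, pear, cedar, daisy, rye, lily, teak

The first element of pre-order is the root; it splits in-order into left and right subtrees.
Root teak: left subtree has 3 nodes {pear, fern, cedar}, right has 3 {lily, rye, daisy}.
  Root cedar: left subtree has 2 nodes {pear, fern}, right has 0 { }.
    Root pear: left subtree has 0 nodes { }, right has 1 {fern}.
  Root lily: left subtree has 0 nodes { }, right has 2 {rye, daisy}.
    Root rye: left subtree has 0 nodes { }, right has 1 {daisy}.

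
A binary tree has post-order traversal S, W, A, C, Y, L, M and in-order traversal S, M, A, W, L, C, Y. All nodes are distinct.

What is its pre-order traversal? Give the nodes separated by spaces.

The last element of post-order is the root; it splits in-order into left and right subtrees.
Root M: left subtree has 1 node {S}, right has 5 {A, W, L, C, Y}.
  Root L: left subtree has 2 nodes {A, W}, right has 2 {C, Y}.
    Root A: left subtree has 0 nodes { }, right has 1 {W}.
    Root Y: left subtree has 1 node {C}, right has 0 { }.

M S L A W Y C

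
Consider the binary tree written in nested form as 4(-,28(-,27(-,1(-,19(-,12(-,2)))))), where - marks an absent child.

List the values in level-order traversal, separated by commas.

Level-order visits nodes level by level from the root, left to right within each level.
Level 0: 4
Level 1: 28
Level 2: 27
Level 3: 1
Level 4: 19
Level 5: 12
Level 6: 2

4, 28, 27, 1, 19, 12, 2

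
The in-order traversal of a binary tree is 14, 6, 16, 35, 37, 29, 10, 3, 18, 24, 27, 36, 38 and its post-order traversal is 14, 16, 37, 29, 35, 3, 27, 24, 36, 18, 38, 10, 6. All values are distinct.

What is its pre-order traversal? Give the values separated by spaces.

6 14 10 35 16 29 37 38 18 3 36 24 27

The last element of post-order is the root; it splits in-order into left and right subtrees.
Root 6: left subtree has 1 node {14}, right has 11 {16, 35, 37, 29, 10, 3, 18, 24, 27, 36, 38}.
  Root 10: left subtree has 4 nodes {16, 35, 37, 29}, right has 6 {3, 18, 24, 27, 36, 38}.
    Root 35: left subtree has 1 node {16}, right has 2 {37, 29}.
      Root 29: left subtree has 1 node {37}, right has 0 { }.
    Root 38: left subtree has 5 nodes {3, 18, 24, 27, 36}, right has 0 { }.
      Root 18: left subtree has 1 node {3}, right has 3 {24, 27, 36}.
        Root 36: left subtree has 2 nodes {24, 27}, right has 0 { }.
          Root 24: left subtree has 0 nodes { }, right has 1 {27}.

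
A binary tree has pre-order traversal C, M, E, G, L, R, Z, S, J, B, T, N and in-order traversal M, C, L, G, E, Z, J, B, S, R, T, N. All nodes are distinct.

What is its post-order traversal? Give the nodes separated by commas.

M, L, G, B, J, S, Z, N, T, R, E, C

The first element of pre-order is the root; it splits in-order into left and right subtrees.
Root C: left subtree has 1 node {M}, right has 10 {L, G, E, Z, J, B, S, R, T, N}.
  Root E: left subtree has 2 nodes {L, G}, right has 7 {Z, J, B, S, R, T, N}.
    Root G: left subtree has 1 node {L}, right has 0 { }.
    Root R: left subtree has 4 nodes {Z, J, B, S}, right has 2 {T, N}.
      Root Z: left subtree has 0 nodes { }, right has 3 {J, B, S}.
        Root S: left subtree has 2 nodes {J, B}, right has 0 { }.
          Root J: left subtree has 0 nodes { }, right has 1 {B}.
      Root T: left subtree has 0 nodes { }, right has 1 {N}.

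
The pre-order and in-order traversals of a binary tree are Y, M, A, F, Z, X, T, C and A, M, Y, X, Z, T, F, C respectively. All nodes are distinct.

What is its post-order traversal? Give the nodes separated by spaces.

The first element of pre-order is the root; it splits in-order into left and right subtrees.
Root Y: left subtree has 2 nodes {A, M}, right has 5 {X, Z, T, F, C}.
  Root M: left subtree has 1 node {A}, right has 0 { }.
  Root F: left subtree has 3 nodes {X, Z, T}, right has 1 {C}.
    Root Z: left subtree has 1 node {X}, right has 1 {T}.

A M X T Z C F Y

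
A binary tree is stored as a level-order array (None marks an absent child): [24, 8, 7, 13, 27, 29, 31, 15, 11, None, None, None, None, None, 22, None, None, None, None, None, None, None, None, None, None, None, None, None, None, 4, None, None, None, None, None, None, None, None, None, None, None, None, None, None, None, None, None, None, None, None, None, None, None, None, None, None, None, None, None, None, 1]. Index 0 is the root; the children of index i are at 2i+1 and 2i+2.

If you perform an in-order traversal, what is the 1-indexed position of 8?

4

In-order visits the left subtree, then the node, then the right subtree.
At 24: go left to 8.
  At 8: go left to 13.
    At 13: go left to 15.
      15 is a leaf — visit 15.
    Visit 13.
    At 13: go right to 11.
      11 is a leaf — visit 11.
  Visit 8.
  At 8: go right to 27.
    27 is a leaf — visit 27.
Visit 24.
At 24: go right to 7.
  At 7: go left to 29.
    29 is a leaf — visit 29.
  Visit 7.
  At 7: go right to 31.
    At 31: no left child.
    Visit 31.
    At 31: go right to 22.
      At 22: go left to 4.
        At 4: no left child.
        Visit 4.
        At 4: go right to 1.
          1 is a leaf — visit 1.
      Visit 22.
      At 22: no right child.
Full in-order sequence: 15, 13, 11, 8, 27, 24, 29, 7, 31, 4, 1, 22.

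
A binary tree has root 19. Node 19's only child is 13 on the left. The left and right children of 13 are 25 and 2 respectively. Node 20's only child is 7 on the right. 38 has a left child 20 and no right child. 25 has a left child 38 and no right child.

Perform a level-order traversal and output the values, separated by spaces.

19 13 25 2 38 20 7

Level-order visits nodes level by level from the root, left to right within each level.
Level 0: 19
Level 1: 13
Level 2: 25, 2
Level 3: 38
Level 4: 20
Level 5: 7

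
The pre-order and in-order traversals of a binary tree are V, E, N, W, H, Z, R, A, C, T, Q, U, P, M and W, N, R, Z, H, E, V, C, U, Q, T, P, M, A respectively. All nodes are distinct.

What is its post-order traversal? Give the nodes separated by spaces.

The first element of pre-order is the root; it splits in-order into left and right subtrees.
Root V: left subtree has 6 nodes {W, N, R, Z, H, E}, right has 7 {C, U, Q, T, P, M, A}.
  Root E: left subtree has 5 nodes {W, N, R, Z, H}, right has 0 { }.
    Root N: left subtree has 1 node {W}, right has 3 {R, Z, H}.
      Root H: left subtree has 2 nodes {R, Z}, right has 0 { }.
        Root Z: left subtree has 1 node {R}, right has 0 { }.
  Root A: left subtree has 6 nodes {C, U, Q, T, P, M}, right has 0 { }.
    Root C: left subtree has 0 nodes { }, right has 5 {U, Q, T, P, M}.
      Root T: left subtree has 2 nodes {U, Q}, right has 2 {P, M}.
        Root Q: left subtree has 1 node {U}, right has 0 { }.
        Root P: left subtree has 0 nodes { }, right has 1 {M}.

W R Z H N E U Q M P T C A V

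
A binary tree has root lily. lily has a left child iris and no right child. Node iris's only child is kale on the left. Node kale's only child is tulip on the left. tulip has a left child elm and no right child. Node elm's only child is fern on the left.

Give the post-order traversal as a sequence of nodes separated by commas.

fern, elm, tulip, kale, iris, lily

Post-order visits the left subtree, then the right subtree, then the node.
At lily: go left to iris.
  At iris: go left to kale.
    At kale: go left to tulip.
      At tulip: go left to elm.
        At elm: go left to fern.
          fern is a leaf — visit fern.
        At elm: no right child.
        Visit elm.
      At tulip: no right child.
      Visit tulip.
    At kale: no right child.
    Visit kale.
  At iris: no right child.
  Visit iris.
At lily: no right child.
Visit lily.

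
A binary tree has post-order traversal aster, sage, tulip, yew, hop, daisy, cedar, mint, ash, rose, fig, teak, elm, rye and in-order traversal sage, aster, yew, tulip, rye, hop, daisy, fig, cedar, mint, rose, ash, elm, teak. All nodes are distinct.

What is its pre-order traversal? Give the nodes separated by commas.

The last element of post-order is the root; it splits in-order into left and right subtrees.
Root rye: left subtree has 4 nodes {sage, aster, yew, tulip}, right has 9 {hop, daisy, fig, cedar, mint, rose, ash, elm, teak}.
  Root yew: left subtree has 2 nodes {sage, aster}, right has 1 {tulip}.
    Root sage: left subtree has 0 nodes { }, right has 1 {aster}.
  Root elm: left subtree has 7 nodes {hop, daisy, fig, cedar, mint, rose, ash}, right has 1 {teak}.
    Root fig: left subtree has 2 nodes {hop, daisy}, right has 4 {cedar, mint, rose, ash}.
      Root daisy: left subtree has 1 node {hop}, right has 0 { }.
      Root rose: left subtree has 2 nodes {cedar, mint}, right has 1 {ash}.
        Root mint: left subtree has 1 node {cedar}, right has 0 { }.

rye, yew, sage, aster, tulip, elm, fig, daisy, hop, rose, mint, cedar, ash, teak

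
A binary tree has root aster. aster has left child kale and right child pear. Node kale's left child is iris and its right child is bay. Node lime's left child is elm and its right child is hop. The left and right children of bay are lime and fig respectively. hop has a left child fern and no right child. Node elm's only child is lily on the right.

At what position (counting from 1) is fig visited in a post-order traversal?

7

Post-order visits the left subtree, then the right subtree, then the node.
At aster: go left to kale.
  At kale: go left to iris.
    iris is a leaf — visit iris.
  At kale: go right to bay.
    At bay: go left to lime.
      At lime: go left to elm.
        At elm: no left child.
        At elm: go right to lily.
          lily is a leaf — visit lily.
        Visit elm.
      At lime: go right to hop.
        At hop: go left to fern.
          fern is a leaf — visit fern.
        At hop: no right child.
        Visit hop.
      Visit lime.
    At bay: go right to fig.
      fig is a leaf — visit fig.
    Visit bay.
  Visit kale.
At aster: go right to pear.
  pear is a leaf — visit pear.
Visit aster.
Full post-order sequence: iris, lily, elm, fern, hop, lime, fig, bay, kale, pear, aster.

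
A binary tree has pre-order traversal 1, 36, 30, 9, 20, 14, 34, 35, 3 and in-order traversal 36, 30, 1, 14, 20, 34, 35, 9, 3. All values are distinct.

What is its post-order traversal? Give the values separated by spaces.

The first element of pre-order is the root; it splits in-order into left and right subtrees.
Root 1: left subtree has 2 nodes {36, 30}, right has 6 {14, 20, 34, 35, 9, 3}.
  Root 36: left subtree has 0 nodes { }, right has 1 {30}.
  Root 9: left subtree has 4 nodes {14, 20, 34, 35}, right has 1 {3}.
    Root 20: left subtree has 1 node {14}, right has 2 {34, 35}.
      Root 34: left subtree has 0 nodes { }, right has 1 {35}.

30 36 14 35 34 20 3 9 1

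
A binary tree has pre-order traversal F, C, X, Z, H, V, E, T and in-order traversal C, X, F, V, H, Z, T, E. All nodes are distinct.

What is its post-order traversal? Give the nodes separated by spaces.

The first element of pre-order is the root; it splits in-order into left and right subtrees.
Root F: left subtree has 2 nodes {C, X}, right has 5 {V, H, Z, T, E}.
  Root C: left subtree has 0 nodes { }, right has 1 {X}.
  Root Z: left subtree has 2 nodes {V, H}, right has 2 {T, E}.
    Root H: left subtree has 1 node {V}, right has 0 { }.
    Root E: left subtree has 1 node {T}, right has 0 { }.

X C V H T E Z F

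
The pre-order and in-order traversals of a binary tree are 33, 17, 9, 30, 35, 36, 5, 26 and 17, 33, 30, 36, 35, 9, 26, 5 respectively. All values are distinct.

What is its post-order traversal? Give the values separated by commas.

The first element of pre-order is the root; it splits in-order into left and right subtrees.
Root 33: left subtree has 1 node {17}, right has 6 {30, 36, 35, 9, 26, 5}.
  Root 9: left subtree has 3 nodes {30, 36, 35}, right has 2 {26, 5}.
    Root 30: left subtree has 0 nodes { }, right has 2 {36, 35}.
      Root 35: left subtree has 1 node {36}, right has 0 { }.
    Root 5: left subtree has 1 node {26}, right has 0 { }.

17, 36, 35, 30, 26, 5, 9, 33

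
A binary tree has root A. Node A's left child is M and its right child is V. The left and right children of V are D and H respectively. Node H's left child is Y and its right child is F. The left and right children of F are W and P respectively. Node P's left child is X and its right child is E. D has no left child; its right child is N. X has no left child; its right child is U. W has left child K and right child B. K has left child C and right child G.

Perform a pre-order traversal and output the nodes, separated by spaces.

Pre-order visits the node, then its left subtree, then its right subtree.
Visit A.
At A: go left to M.
  M is a leaf — visit M.
At A: go right to V.
  Visit V.
  At V: go left to D.
    Visit D.
    At D: no left child.
    At D: go right to N.
      N is a leaf — visit N.
  At V: go right to H.
    Visit H.
    At H: go left to Y.
      Y is a leaf — visit Y.
    At H: go right to F.
      Visit F.
      At F: go left to W.
        Visit W.
        At W: go left to K.
          Visit K.
          At K: go left to C.
            C is a leaf — visit C.
          At K: go right to G.
            G is a leaf — visit G.
        At W: go right to B.
          B is a leaf — visit B.
      At F: go right to P.
        Visit P.
        At P: go left to X.
          Visit X.
          At X: no left child.
          At X: go right to U.
            U is a leaf — visit U.
        At P: go right to E.
          E is a leaf — visit E.

A M V D N H Y F W K C G B P X U E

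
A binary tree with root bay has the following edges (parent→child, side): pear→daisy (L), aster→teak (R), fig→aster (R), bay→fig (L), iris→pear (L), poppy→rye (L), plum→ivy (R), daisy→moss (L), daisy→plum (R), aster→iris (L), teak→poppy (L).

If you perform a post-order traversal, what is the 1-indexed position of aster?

Post-order visits the left subtree, then the right subtree, then the node.
At bay: go left to fig.
  At fig: no left child.
  At fig: go right to aster.
    At aster: go left to iris.
      At iris: go left to pear.
        At pear: go left to daisy.
          At daisy: go left to moss.
            moss is a leaf — visit moss.
          At daisy: go right to plum.
            At plum: no left child.
            At plum: go right to ivy.
              ivy is a leaf — visit ivy.
            Visit plum.
          Visit daisy.
        At pear: no right child.
        Visit pear.
      At iris: no right child.
      Visit iris.
    At aster: go right to teak.
      At teak: go left to poppy.
        At poppy: go left to rye.
          rye is a leaf — visit rye.
        At poppy: no right child.
        Visit poppy.
      At teak: no right child.
      Visit teak.
    Visit aster.
  Visit fig.
At bay: no right child.
Visit bay.
Full post-order sequence: moss, ivy, plum, daisy, pear, iris, rye, poppy, teak, aster, fig, bay.

10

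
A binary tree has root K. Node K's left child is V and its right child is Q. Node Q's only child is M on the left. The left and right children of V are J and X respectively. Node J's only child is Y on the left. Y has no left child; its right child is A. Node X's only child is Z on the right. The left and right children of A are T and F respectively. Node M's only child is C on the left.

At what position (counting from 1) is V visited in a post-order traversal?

8

Post-order visits the left subtree, then the right subtree, then the node.
At K: go left to V.
  At V: go left to J.
    At J: go left to Y.
      At Y: no left child.
      At Y: go right to A.
        At A: go left to T.
          T is a leaf — visit T.
        At A: go right to F.
          F is a leaf — visit F.
        Visit A.
      Visit Y.
    At J: no right child.
    Visit J.
  At V: go right to X.
    At X: no left child.
    At X: go right to Z.
      Z is a leaf — visit Z.
    Visit X.
  Visit V.
At K: go right to Q.
  At Q: go left to M.
    At M: go left to C.
      C is a leaf — visit C.
    At M: no right child.
    Visit M.
  At Q: no right child.
  Visit Q.
Visit K.
Full post-order sequence: T, F, A, Y, J, Z, X, V, C, M, Q, K.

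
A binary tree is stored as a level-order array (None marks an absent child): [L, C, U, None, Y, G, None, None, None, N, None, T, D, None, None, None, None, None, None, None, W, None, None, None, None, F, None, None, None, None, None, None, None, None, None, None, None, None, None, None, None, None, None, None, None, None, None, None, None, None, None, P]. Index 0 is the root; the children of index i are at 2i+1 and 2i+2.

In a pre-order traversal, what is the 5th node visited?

W

Pre-order visits the node, then its left subtree, then its right subtree.
Visit L.
At L: go left to C.
  Visit C.
  At C: no left child.
  At C: go right to Y.
    Visit Y.
    At Y: go left to N.
      Visit N.
      At N: no left child.
      At N: go right to W.
        W is a leaf — visit W.
    At Y: no right child.
At L: go right to U.
  Visit U.
  At U: go left to G.
    Visit G.
    At G: go left to T.
      T is a leaf — visit T.
    At G: go right to D.
      Visit D.
      At D: go left to F.
        Visit F.
        At F: go left to P.
          P is a leaf — visit P.
        At F: no right child.
      At D: no right child.
  At U: no right child.
Full pre-order sequence: L, C, Y, N, W, U, G, T, D, F, P.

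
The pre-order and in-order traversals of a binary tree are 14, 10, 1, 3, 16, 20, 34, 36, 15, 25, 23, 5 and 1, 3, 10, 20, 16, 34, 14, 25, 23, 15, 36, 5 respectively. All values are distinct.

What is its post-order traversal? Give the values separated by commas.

The first element of pre-order is the root; it splits in-order into left and right subtrees.
Root 14: left subtree has 6 nodes {1, 3, 10, 20, 16, 34}, right has 5 {25, 23, 15, 36, 5}.
  Root 10: left subtree has 2 nodes {1, 3}, right has 3 {20, 16, 34}.
    Root 1: left subtree has 0 nodes { }, right has 1 {3}.
    Root 16: left subtree has 1 node {20}, right has 1 {34}.
  Root 36: left subtree has 3 nodes {25, 23, 15}, right has 1 {5}.
    Root 15: left subtree has 2 nodes {25, 23}, right has 0 { }.
      Root 25: left subtree has 0 nodes { }, right has 1 {23}.

3, 1, 20, 34, 16, 10, 23, 25, 15, 5, 36, 14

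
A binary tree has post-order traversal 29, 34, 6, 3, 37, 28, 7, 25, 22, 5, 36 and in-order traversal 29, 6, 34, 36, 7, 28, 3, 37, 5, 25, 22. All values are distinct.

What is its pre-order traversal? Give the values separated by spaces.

The last element of post-order is the root; it splits in-order into left and right subtrees.
Root 36: left subtree has 3 nodes {29, 6, 34}, right has 7 {7, 28, 3, 37, 5, 25, 22}.
  Root 6: left subtree has 1 node {29}, right has 1 {34}.
  Root 5: left subtree has 4 nodes {7, 28, 3, 37}, right has 2 {25, 22}.
    Root 7: left subtree has 0 nodes { }, right has 3 {28, 3, 37}.
      Root 28: left subtree has 0 nodes { }, right has 2 {3, 37}.
        Root 37: left subtree has 1 node {3}, right has 0 { }.
    Root 22: left subtree has 1 node {25}, right has 0 { }.

36 6 29 34 5 7 28 37 3 22 25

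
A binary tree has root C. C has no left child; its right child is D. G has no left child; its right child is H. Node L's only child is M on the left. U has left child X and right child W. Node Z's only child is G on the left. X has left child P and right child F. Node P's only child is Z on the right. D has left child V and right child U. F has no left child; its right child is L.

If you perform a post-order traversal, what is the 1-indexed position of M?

6

Post-order visits the left subtree, then the right subtree, then the node.
At C: no left child.
At C: go right to D.
  At D: go left to V.
    V is a leaf — visit V.
  At D: go right to U.
    At U: go left to X.
      At X: go left to P.
        At P: no left child.
        At P: go right to Z.
          At Z: go left to G.
            At G: no left child.
            At G: go right to H.
              H is a leaf — visit H.
            Visit G.
          At Z: no right child.
          Visit Z.
        Visit P.
      At X: go right to F.
        At F: no left child.
        At F: go right to L.
          At L: go left to M.
            M is a leaf — visit M.
          At L: no right child.
          Visit L.
        Visit F.
      Visit X.
    At U: go right to W.
      W is a leaf — visit W.
    Visit U.
  Visit D.
Visit C.
Full post-order sequence: V, H, G, Z, P, M, L, F, X, W, U, D, C.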